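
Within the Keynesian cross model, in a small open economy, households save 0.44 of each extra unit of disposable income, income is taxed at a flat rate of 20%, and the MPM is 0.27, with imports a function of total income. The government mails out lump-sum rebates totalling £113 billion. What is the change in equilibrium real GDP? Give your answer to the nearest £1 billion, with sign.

MPC = 1 − MPS = 1 − 0.44 = 0.56.
A lump-sum tax change of −£113 billion shifts disposable income by +£113 billion; first-round consumption changes by −c × ΔT = −0.56 × (−£113 billion) = +£63.28 billion.
Expenditure multiplier = 1/(1 − c(1−t) + m) = 1/(1 − 0.56×0.8 + 0.27) = 1/0.822 ≈ 1.217.
The tax multiplier is −c × k ≈ −0.681, so ΔY = k × (−c·ΔT) = (+£63.28 billion) / 0.822 ≈ +£77 billion.

+£77 billion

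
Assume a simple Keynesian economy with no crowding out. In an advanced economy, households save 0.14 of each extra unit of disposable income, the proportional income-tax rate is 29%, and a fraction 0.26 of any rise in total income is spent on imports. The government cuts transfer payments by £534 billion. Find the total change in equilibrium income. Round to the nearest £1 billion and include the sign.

−£707 billion

MPC = 1 − MPS = 1 − 0.14 = 0.86.
The transfer change shifts disposable income by −£534 billion, so first-round consumption changes by c·ΔTR = 0.86 × (−£534 billion) = −£459.24 billion.
Expenditure multiplier = 1/(1 − c(1−t) + m) = 1/(1 − 0.86×0.71 + 0.26) = 1/0.6494 ≈ 1.54.
The transfer multiplier is c × k ≈ 1.324, so ΔY = k × (c·ΔTR) = (−£459.24 billion) / 0.6494 ≈ −£707 billion.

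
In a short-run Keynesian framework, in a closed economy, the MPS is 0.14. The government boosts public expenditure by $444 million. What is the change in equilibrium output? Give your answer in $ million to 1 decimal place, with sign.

+$3,171.4 million

MPC = 1 − MPS = 1 − 0.14 = 0.86.
Expenditure multiplier = 1/(1 − MPC) = 1/(1 − 0.86) = 1/0.14 ≈ 7.143.
ΔY = k × ΔG = (+$444 million) / 0.14 ≈ +$3,171.4 million.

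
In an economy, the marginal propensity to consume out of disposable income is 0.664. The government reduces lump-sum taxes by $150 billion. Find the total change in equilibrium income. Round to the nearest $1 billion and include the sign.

A lump-sum tax change of −$150 billion shifts disposable income by +$150 billion; first-round consumption changes by −c × ΔT = −0.664 × (−$150 billion) = +$99.6 billion.
Expenditure multiplier = 1/(1 − MPC) = 1/(1 − 0.664) = 1/0.336 ≈ 2.976.
The tax multiplier is −c × k ≈ −1.976, so ΔY = k × (−c·ΔT) = (+$99.6 billion) / 0.336 ≈ +$296 billion.

+$296 billion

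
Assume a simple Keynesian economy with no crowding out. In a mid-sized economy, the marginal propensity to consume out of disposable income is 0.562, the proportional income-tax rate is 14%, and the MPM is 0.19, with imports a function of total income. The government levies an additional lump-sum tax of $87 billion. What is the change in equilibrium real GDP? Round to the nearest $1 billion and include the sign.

A lump-sum tax change of +$87 billion shifts disposable income by −$87 billion; first-round consumption changes by −c × ΔT = −0.562 × (+$87 billion) = −$48.894 billion.
Expenditure multiplier = 1/(1 − c(1−t) + m) = 1/(1 − 0.562×0.86 + 0.19) = 1/0.70668 ≈ 1.415.
The tax multiplier is −c × k ≈ −0.795, so ΔY = k × (−c·ΔT) = (−$48.894 billion) / 0.70668 ≈ −$69 billion.

−$69 billion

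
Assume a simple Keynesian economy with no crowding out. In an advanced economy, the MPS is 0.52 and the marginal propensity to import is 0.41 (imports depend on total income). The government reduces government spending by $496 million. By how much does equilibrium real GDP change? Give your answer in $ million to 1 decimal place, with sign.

MPC = 1 − MPS = 1 − 0.52 = 0.48.
Spending multiplier = 1/(1 − c + m) = 1/(1 − 0.48 + 0.41) = 1/0.93 ≈ 1.075.
ΔY = k × ΔG = (−$496 million) / 0.93 ≈ −$533.3 million.

−$533.3 million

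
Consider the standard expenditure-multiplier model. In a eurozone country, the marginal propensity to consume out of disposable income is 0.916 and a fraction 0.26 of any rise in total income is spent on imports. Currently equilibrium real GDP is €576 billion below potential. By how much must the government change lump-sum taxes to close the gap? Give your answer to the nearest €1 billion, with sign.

−€216 billion

Spending multiplier = 1/(1 − c + m) = 1/(1 − 0.916 + 0.26) = 1/0.344 ≈ 2.907.
Tax multiplier = −c·k = −0.916/0.344 ≈ −2.663. Need ΔY = +€576 billion, so ΔT = ΔY/(−c·k) = −(+€576 billion) × 0.344 / 0.916 ≈ −€216 billion.
The government should cut lump-sum taxes by €216 billion.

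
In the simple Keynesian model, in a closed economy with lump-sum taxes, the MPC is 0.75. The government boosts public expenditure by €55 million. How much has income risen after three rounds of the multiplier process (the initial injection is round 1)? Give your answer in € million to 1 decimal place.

€127.2 million

Round 1 adds ΔG = €55 million; each later round is MPC = 0.75 times the previous.
After 3 rounds: 55 + 41.25 + 30.9375 = ΔG·(1 − c^3)/(1 − c) = 55 × (1 − 0.421875)/0.25 ≈ €127.2 million.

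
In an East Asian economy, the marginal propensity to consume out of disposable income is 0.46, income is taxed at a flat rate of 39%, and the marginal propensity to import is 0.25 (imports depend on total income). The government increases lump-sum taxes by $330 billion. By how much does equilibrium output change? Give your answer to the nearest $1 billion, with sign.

A lump-sum tax change of +$330 billion shifts disposable income by −$330 billion; first-round consumption changes by −c × ΔT = −0.46 × (+$330 billion) = −$151.8 billion.
Expenditure multiplier = 1/(1 − c(1−t) + m) = 1/(1 − 0.46×0.61 + 0.25) = 1/0.9694 ≈ 1.032.
The tax multiplier is −c × k ≈ −0.475, so ΔY = k × (−c·ΔT) = (−$151.8 billion) / 0.9694 ≈ −$157 billion.

−$157 billion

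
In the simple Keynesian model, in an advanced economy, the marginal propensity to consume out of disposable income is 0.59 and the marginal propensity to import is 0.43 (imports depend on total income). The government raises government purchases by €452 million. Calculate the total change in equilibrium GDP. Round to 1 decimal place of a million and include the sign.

+€538.1 million

Expenditure multiplier = 1/(1 − c + m) = 1/(1 − 0.59 + 0.43) = 1/0.84 ≈ 1.19.
ΔY = k × ΔG = (+€452 million) / 0.84 ≈ +€538.1 million.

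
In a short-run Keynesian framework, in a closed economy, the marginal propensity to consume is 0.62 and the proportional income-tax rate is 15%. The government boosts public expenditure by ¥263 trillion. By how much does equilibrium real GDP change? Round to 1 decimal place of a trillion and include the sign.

+¥556.0 trillion

Spending multiplier = 1/(1 − c(1−t)) = 1/(1 − 0.62×0.85) = 1/0.473 ≈ 2.114.
ΔY = k × ΔG = (+¥263 trillion) / 0.473 ≈ +¥556 trillion.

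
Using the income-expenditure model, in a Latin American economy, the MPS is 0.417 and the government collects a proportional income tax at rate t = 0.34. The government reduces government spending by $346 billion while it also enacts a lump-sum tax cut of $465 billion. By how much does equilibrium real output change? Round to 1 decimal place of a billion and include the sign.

−$121.8 billion

MPC = 1 − MPS = 1 − 0.417 = 0.583.
Expenditure multiplier = 1/(1 − c(1−t)) = 1/(1 − 0.583×0.66) = 1/0.61522 ≈ 1.625.
ΔG contributes k·ΔG = (−$346 billion) / 0.61522 ≈ −$562.4 billion.
ΔT of −$465 billion changes first-round spending by −c·ΔT = +$271.095 billion, contributing k·(−c·ΔT) = (+$271.095 billion) / 0.61522 ≈ +$440.6 billion.
Net ΔY = k(ΔG − c·ΔT) = (−$74.905 billion) / 0.61522 ≈ −$121.8 billion.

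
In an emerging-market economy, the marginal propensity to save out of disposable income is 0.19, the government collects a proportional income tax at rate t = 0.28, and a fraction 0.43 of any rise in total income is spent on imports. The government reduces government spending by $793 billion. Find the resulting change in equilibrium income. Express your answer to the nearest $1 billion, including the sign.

−$936 billion

MPC = 1 − MPS = 1 − 0.19 = 0.81.
Government-spending multiplier = 1/(1 − c(1−t) + m) = 1/(1 − 0.81×0.72 + 0.43) = 1/0.8468 ≈ 1.181.
ΔY = k × ΔG = (−$793 billion) / 0.8468 ≈ −$936 billion.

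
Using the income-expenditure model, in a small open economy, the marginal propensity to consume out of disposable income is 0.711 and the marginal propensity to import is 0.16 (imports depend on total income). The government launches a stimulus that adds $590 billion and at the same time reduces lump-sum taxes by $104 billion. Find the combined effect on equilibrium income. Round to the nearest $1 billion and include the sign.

+$1,479 billion

Expenditure multiplier = 1/(1 − c + m) = 1/(1 − 0.711 + 0.16) = 1/0.449 ≈ 2.227.
ΔG contributes k·ΔG = (+$590 billion) / 0.449 ≈ +$1,314 billion.
ΔT of −$104 billion changes first-round spending by −c·ΔT = +$73.944 billion, contributing k·(−c·ΔT) = (+$73.944 billion) / 0.449 ≈ +$164.7 billion.
Net ΔY = k(ΔG − c·ΔT) = (+$663.944 billion) / 0.449 ≈ +$1,479 billion.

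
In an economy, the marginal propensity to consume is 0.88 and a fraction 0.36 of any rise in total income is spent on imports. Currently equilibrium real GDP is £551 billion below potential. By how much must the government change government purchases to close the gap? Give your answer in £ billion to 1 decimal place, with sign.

Spending multiplier = 1/(1 − c + m) = 1/(1 − 0.88 + 0.36) = 1/0.48 ≈ 2.083.
Need ΔY = +£551 billion, so ΔG = ΔY/k = (+£551 billion) × 0.48 ≈ +£264.5 billion.
The government should increase government purchases by £264.5 billion.

+£264.5 billion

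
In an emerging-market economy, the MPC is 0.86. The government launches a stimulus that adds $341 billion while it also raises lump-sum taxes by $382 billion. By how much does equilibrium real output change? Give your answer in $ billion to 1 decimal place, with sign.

Expenditure multiplier = 1/(1 − MPC) = 1/(1 − 0.86) = 1/0.14 ≈ 7.143.
ΔG contributes k·ΔG = (+$341 billion) / 0.14 ≈ +$2,435.7 billion.
ΔT of +$382 billion changes first-round spending by −c·ΔT = −$328.52 billion, contributing k·(−c·ΔT) = (−$328.52 billion) / 0.14 ≈ −$2,346.6 billion.
Net ΔY = k(ΔG − c·ΔT) = (+$12.48 billion) / 0.14 ≈ +$89.1 billion.

+$89.1 billion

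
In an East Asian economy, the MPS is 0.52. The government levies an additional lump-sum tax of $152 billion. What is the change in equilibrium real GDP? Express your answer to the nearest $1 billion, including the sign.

MPC = 1 − MPS = 1 − 0.52 = 0.48.
A lump-sum tax change of +$152 billion shifts disposable income by −$152 billion; first-round consumption changes by −c × ΔT = −0.48 × (+$152 billion) = −$72.96 billion.
Expenditure multiplier = 1/(1 − MPC) = 1/(1 − 0.48) = 1/0.52 ≈ 1.923.
The tax multiplier is −c × k ≈ −0.923, so ΔY = k × (−c·ΔT) = (−$72.96 billion) / 0.52 ≈ −$140 billion.

−$140 billion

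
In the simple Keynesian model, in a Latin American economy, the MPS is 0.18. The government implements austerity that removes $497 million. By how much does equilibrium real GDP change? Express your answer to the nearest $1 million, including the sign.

−$2,761 million

MPC = 1 − MPS = 1 − 0.18 = 0.82.
Expenditure multiplier = 1/(1 − MPC) = 1/(1 − 0.82) = 1/0.18 ≈ 5.556.
ΔY = k × ΔG = (−$497 million) / 0.18 ≈ −$2,761 million.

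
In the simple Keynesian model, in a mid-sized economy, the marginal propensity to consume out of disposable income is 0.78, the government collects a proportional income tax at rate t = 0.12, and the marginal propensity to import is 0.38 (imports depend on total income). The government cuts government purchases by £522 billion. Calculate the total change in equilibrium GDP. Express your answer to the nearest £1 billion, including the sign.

Spending multiplier = 1/(1 − c(1−t) + m) = 1/(1 − 0.78×0.88 + 0.38) = 1/0.6936 ≈ 1.442.
ΔY = k × ΔG = (−£522 billion) / 0.6936 ≈ −£753 billion.

−£753 billion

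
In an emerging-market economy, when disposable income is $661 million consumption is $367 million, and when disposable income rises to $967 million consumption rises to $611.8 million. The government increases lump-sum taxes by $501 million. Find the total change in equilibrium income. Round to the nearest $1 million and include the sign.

−$2,004 million

MPC = ΔC/ΔYd = (611.8 − 367)/(967 − 661) = 244.8/306 = 0.8.
A lump-sum tax change of +$501 million shifts disposable income by −$501 million; first-round consumption changes by −c × ΔT = −0.8 × (+$501 million) = −$400.8 million.
Expenditure multiplier = 1/(1 − MPC) = 1/(1 − 0.8) = 1/0.2 = 5.
The tax multiplier is −c × k = −4, so ΔY = k × (−c·ΔT) = (−$400.8 million) / 0.2 = −$2,004 million.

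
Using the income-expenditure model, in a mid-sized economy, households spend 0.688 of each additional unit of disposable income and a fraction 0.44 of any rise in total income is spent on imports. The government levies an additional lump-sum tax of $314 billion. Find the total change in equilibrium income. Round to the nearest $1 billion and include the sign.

−$287 billion

A lump-sum tax change of +$314 billion shifts disposable income by −$314 billion; first-round consumption changes by −c × ΔT = −0.688 × (+$314 billion) = −$216.032 billion.
Expenditure multiplier = 1/(1 − c + m) = 1/(1 − 0.688 + 0.44) = 1/0.752 ≈ 1.33.
The tax multiplier is −c × k ≈ −0.915, so ΔY = k × (−c·ΔT) = (−$216.032 billion) / 0.752 ≈ −$287 billion.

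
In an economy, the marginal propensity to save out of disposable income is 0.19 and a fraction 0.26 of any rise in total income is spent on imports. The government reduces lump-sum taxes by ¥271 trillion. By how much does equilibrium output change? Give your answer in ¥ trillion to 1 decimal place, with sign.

MPC = 1 − MPS = 1 − 0.19 = 0.81.
A lump-sum tax change of −¥271 trillion shifts disposable income by +¥271 trillion; first-round consumption changes by −c × ΔT = −0.81 × (−¥271 trillion) = +¥219.51 trillion.
Expenditure multiplier = 1/(1 − c + m) = 1/(1 − 0.81 + 0.26) = 1/0.45 ≈ 2.222.
The tax multiplier is −c × k = −1.8, so ΔY = k × (−c·ΔT) = (+¥219.51 trillion) / 0.45 = +¥487.8 trillion.

+¥487.8 trillion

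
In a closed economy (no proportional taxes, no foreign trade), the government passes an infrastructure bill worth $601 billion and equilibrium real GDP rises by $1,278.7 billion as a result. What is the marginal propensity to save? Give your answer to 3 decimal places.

Implied spending multiplier k = ΔY/ΔG = 1,278.7/601 ≈ 2.1276.
Since k = 1/(1 − MPC), MPC = 1 − 1/k = 1 − ΔG/ΔY = 1 − 601/1,278.7 ≈ 0.530.
MPS = 1 − MPC = 0.470.

0.470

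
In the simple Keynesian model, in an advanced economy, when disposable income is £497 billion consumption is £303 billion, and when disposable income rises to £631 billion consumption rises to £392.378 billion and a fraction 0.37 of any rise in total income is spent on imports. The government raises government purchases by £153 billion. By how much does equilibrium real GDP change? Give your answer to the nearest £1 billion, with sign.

+£218 billion

MPC = ΔC/ΔYd = (392.378 − 303)/(631 − 497) = 89.378/134 = 0.667.
Expenditure multiplier = 1/(1 − c + m) = 1/(1 − 0.667 + 0.37) = 1/0.703 ≈ 1.422.
ΔY = k × ΔG = (+£153 billion) / 0.703 ≈ +£218 billion.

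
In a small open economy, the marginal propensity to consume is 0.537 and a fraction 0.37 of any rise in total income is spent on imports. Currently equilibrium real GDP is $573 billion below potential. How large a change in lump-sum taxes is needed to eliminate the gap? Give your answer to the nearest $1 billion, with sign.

Spending multiplier = 1/(1 − c + m) = 1/(1 − 0.537 + 0.37) = 1/0.833 ≈ 1.2.
Tax multiplier = −c·k = −0.537/0.833 ≈ −0.645. Need ΔY = +$573 billion, so ΔT = ΔY/(−c·k) = −(+$573 billion) × 0.833 / 0.537 ≈ −$889 billion.
The government should cut lump-sum taxes by $889 billion.

−$889 billion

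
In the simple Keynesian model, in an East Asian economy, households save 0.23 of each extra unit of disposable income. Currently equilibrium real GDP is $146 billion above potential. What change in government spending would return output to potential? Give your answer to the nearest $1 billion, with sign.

MPC = 1 − MPS = 1 − 0.23 = 0.77.
Spending multiplier = 1/(1 − MPC) = 1/(1 − 0.77) = 1/0.23 ≈ 4.348.
Need ΔY = −$146 billion, so ΔG = ΔY/k = (−$146 billion) × 0.23 ≈ −$34 billion.
The government should cut government spending by $34 billion.

−$34 billion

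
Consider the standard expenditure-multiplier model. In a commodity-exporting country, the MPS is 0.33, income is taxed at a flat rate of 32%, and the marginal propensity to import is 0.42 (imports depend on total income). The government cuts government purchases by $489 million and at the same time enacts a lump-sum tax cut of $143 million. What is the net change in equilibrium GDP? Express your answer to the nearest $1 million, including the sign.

−$408 million

MPC = 1 − MPS = 1 − 0.33 = 0.67.
Expenditure multiplier = 1/(1 − c(1−t) + m) = 1/(1 − 0.67×0.68 + 0.42) = 1/0.9644 ≈ 1.037.
ΔG contributes k·ΔG = (−$489 million) / 0.9644 ≈ −$507.1 million.
ΔT of −$143 million changes first-round spending by −c·ΔT = +$95.81 million, contributing k·(−c·ΔT) = (+$95.81 million) / 0.9644 ≈ +$99.3 million.
Net ΔY = k(ΔG − c·ΔT) = (−$393.19 million) / 0.9644 ≈ −$408 million.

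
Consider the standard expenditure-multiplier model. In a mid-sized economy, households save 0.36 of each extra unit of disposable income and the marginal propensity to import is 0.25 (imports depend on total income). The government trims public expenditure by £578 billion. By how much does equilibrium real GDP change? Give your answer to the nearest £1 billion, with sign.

MPC = 1 − MPS = 1 − 0.36 = 0.64.
Government-spending multiplier = 1/(1 − c + m) = 1/(1 − 0.64 + 0.25) = 1/0.61 ≈ 1.639.
ΔY = k × ΔG = (−£578 billion) / 0.61 ≈ −£948 billion.

−£948 billion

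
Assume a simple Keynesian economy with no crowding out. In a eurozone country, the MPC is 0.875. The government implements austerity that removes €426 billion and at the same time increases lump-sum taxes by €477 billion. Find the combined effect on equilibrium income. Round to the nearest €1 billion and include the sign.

Expenditure multiplier = 1/(1 − MPC) = 1/(1 − 0.875) = 1/0.125 = 8.
ΔG contributes k·ΔG = (−€426 billion) / 0.125 = −€3,408 billion.
ΔT of +€477 billion changes first-round spending by −c·ΔT = −€417.375 billion, contributing k·(−c·ΔT) = (−€417.375 billion) / 0.125 = −€3,339 billion.
Net ΔY = k(ΔG − c·ΔT) = (−€843.375 billion) / 0.125 = −€6,747 billion.

−€6,747 billion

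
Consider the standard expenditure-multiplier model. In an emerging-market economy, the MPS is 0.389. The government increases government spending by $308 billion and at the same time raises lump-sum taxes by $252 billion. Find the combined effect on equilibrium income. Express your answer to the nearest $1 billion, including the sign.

MPC = 1 − MPS = 1 − 0.389 = 0.611.
Expenditure multiplier = 1/(1 − MPC) = 1/(1 − 0.611) = 1/0.389 ≈ 2.571.
ΔG contributes k·ΔG = (+$308 billion) / 0.389 ≈ +$791.8 billion.
ΔT of +$252 billion changes first-round spending by −c·ΔT = −$153.972 billion, contributing k·(−c·ΔT) = (−$153.972 billion) / 0.389 ≈ −$395.8 billion.
Net ΔY = k(ΔG − c·ΔT) = (+$154.028 billion) / 0.389 ≈ +$396 billion.

+$396 billion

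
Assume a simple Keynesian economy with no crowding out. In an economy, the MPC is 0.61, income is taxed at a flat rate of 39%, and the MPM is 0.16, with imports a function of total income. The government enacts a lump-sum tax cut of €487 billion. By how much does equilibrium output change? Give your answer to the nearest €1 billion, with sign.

+€377 billion

A lump-sum tax change of −€487 billion shifts disposable income by +€487 billion; first-round consumption changes by −c × ΔT = −0.61 × (−€487 billion) = +€297.07 billion.
Expenditure multiplier = 1/(1 − c(1−t) + m) = 1/(1 − 0.61×0.61 + 0.16) = 1/0.7879 ≈ 1.269.
The tax multiplier is −c × k ≈ −0.774, so ΔY = k × (−c·ΔT) = (+€297.07 billion) / 0.7879 ≈ +€377 billion.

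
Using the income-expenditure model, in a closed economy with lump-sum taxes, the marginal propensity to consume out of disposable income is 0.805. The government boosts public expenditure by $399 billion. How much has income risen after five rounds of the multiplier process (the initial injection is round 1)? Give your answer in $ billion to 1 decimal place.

$1,354.5 billion

Round 1 adds ΔG = $399 billion; each later round is MPC = 0.805 times the previous.
After 5 rounds: 399 + 321.195 + 258.561975 + 208.142389875 + 167.554623849375 = ΔG·(1 − c^5)/(1 − c) = 399 × (1 − 0.338048802503125)/0.195 ≈ $1,354.5 billion.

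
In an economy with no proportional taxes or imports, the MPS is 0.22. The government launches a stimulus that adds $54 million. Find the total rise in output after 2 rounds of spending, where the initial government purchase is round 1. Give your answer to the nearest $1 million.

MPC = 1 − MPS = 1 − 0.22 = 0.78.
Round 1 adds ΔG = $54 million; each later round is MPC = 0.78 times the previous.
After 2 rounds: 54 + 42.12 = ΔG·(1 − c^2)/(1 − c) = 54 × (1 − 0.6084)/0.22 ≈ $96 million.

$96 million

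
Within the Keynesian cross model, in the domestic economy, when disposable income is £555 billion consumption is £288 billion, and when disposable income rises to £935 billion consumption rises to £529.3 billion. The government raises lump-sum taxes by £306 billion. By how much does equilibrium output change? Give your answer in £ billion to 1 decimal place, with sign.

MPC = ΔC/ΔYd = (529.3 − 288)/(935 − 555) = 241.3/380 = 0.635.
A lump-sum tax change of +£306 billion shifts disposable income by −£306 billion; first-round consumption changes by −c × ΔT = −0.635 × (+£306 billion) = −£194.31 billion.
Expenditure multiplier = 1/(1 − MPC) = 1/(1 − 0.635) = 1/0.365 ≈ 2.74.
The tax multiplier is −c × k ≈ −1.74, so ΔY = k × (−c·ΔT) = (−£194.31 billion) / 0.365 ≈ −£532.4 billion.

−£532.4 billion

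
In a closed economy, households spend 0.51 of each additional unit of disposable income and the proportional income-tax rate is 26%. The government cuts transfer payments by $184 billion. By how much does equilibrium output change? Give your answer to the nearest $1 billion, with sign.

The transfer change shifts disposable income by −$184 billion, so first-round consumption changes by c·ΔTR = 0.51 × (−$184 billion) = −$93.84 billion.
Expenditure multiplier = 1/(1 − c(1−t)) = 1/(1 − 0.51×0.74) = 1/0.6226 ≈ 1.606.
The transfer multiplier is c × k ≈ 0.819, so ΔY = k × (c·ΔTR) = (−$93.84 billion) / 0.6226 ≈ −$151 billion.

−$151 billion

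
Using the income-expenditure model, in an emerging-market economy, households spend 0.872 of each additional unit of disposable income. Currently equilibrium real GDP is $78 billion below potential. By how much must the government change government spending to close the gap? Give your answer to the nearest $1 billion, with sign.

Spending multiplier = 1/(1 − MPC) = 1/(1 − 0.872) = 1/0.128 ≈ 7.813.
Need ΔY = +$78 billion, so ΔG = ΔY/k = (+$78 billion) × 0.128 ≈ +$10 billion.
The government should increase government spending by $10 billion.

+$10 billion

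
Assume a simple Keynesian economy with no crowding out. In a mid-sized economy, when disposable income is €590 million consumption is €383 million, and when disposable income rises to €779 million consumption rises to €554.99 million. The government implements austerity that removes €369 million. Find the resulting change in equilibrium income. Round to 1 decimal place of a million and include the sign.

−€4,100.0 million

MPC = ΔC/ΔYd = (554.99 − 383)/(779 − 590) = 171.99/189 = 0.91.
Government-spending multiplier = 1/(1 − MPC) = 1/(1 − 0.91) = 1/0.09 ≈ 11.111.
ΔY = k × ΔG = (−€369 million) / 0.09 = −€4,100 million.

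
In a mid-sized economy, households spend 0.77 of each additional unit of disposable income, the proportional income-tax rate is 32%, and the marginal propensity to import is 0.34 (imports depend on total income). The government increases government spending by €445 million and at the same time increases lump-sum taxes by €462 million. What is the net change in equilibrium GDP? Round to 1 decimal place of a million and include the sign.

+€109.3 million

Expenditure multiplier = 1/(1 − c(1−t) + m) = 1/(1 − 0.77×0.68 + 0.34) = 1/0.8164 ≈ 1.225.
ΔG contributes k·ΔG = (+€445 million) / 0.8164 ≈ +€545.1 million.
ΔT of +€462 million changes first-round spending by −c·ΔT = −€355.74 million, contributing k·(−c·ΔT) = (−€355.74 million) / 0.8164 ≈ −€435.7 million.
Net ΔY = k(ΔG − c·ΔT) = (+€89.26 million) / 0.8164 ≈ +€109.3 million.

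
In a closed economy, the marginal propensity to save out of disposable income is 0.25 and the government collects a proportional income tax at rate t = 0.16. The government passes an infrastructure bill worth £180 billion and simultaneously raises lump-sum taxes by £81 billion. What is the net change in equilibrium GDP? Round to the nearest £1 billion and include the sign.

MPC = 1 − MPS = 1 − 0.25 = 0.75.
Expenditure multiplier = 1/(1 − c(1−t)) = 1/(1 − 0.75×0.84) = 1/0.37 ≈ 2.703.
ΔG contributes k·ΔG = (+£180 billion) / 0.37 ≈ +£486.5 billion.
ΔT of +£81 billion changes first-round spending by −c·ΔT = −£60.75 billion, contributing k·(−c·ΔT) = (−£60.75 billion) / 0.37 ≈ −£164.2 billion.
Net ΔY = k(ΔG − c·ΔT) = (+£119.25 billion) / 0.37 ≈ +£322 billion.

+£322 billion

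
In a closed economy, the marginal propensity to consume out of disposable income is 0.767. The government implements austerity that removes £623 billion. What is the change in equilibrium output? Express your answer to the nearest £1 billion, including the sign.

−£2,674 billion

Spending multiplier = 1/(1 − MPC) = 1/(1 − 0.767) = 1/0.233 ≈ 4.292.
ΔY = k × ΔG = (−£623 billion) / 0.233 ≈ −£2,674 billion.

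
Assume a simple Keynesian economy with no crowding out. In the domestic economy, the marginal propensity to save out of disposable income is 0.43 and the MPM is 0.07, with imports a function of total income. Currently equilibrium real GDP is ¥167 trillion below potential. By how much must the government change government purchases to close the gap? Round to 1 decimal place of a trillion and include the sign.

MPC = 1 − MPS = 1 − 0.43 = 0.57.
Spending multiplier = 1/(1 − c + m) = 1/(1 − 0.57 + 0.07) = 1/0.5 = 2.
Need ΔY = +¥167 trillion, so ΔG = ΔY/k = (+¥167 trillion) × 0.5 = +¥83.5 trillion.
The government should increase government purchases by ¥83.5 trillion.

+¥83.5 trillion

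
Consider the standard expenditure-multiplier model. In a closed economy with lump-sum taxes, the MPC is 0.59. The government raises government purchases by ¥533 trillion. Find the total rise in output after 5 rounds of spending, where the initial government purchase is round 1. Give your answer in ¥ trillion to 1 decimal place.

¥1,207.1 trillion

Round 1 adds ΔG = ¥533 trillion; each later round is MPC = 0.59 times the previous.
After 5 rounds: 533 + 314.47 + 185.5373 + 109.467007 + 64.58553413 = ΔG·(1 − c^5)/(1 − c) = 533 × (1 − 0.0714924299)/0.41 ≈ ¥1,207.1 trillion.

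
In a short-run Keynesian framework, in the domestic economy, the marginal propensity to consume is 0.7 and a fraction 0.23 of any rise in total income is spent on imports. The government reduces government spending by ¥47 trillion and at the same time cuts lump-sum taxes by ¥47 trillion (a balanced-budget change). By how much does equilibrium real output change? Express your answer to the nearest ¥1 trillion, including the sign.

Expenditure multiplier = 1/(1 − c + m) = 1/(1 − 0.7 + 0.23) = 1/0.53 ≈ 1.887.
ΔG contributes k·ΔG = (−¥47 trillion) / 0.53 ≈ −¥88.7 trillion.
ΔT of −¥47 trillion changes first-round spending by −c·ΔT = +¥32.9 trillion, contributing k·(−c·ΔT) = (+¥32.9 trillion) / 0.53 ≈ +¥62.1 trillion.
Net ΔY = k(ΔG − c·ΔT) = (−¥14.1 trillion) / 0.53 ≈ −¥27 trillion.

−¥27 trillion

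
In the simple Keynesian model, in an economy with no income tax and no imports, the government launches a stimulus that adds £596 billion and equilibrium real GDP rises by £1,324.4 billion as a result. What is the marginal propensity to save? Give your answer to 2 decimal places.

0.45

Implied spending multiplier k = ΔY/ΔG = 1,324.4/596 ≈ 2.2221.
Since k = 1/(1 − MPC), MPC = 1 − 1/k = 1 − ΔG/ΔY = 1 − 596/1,324.4 ≈ 0.55.
MPS = 1 − MPC = 0.45.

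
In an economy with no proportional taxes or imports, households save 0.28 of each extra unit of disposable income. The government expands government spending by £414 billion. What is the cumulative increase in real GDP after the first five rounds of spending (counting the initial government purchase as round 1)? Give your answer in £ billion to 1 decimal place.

£1,192.5 billion

MPC = 1 − MPS = 1 − 0.28 = 0.72.
Round 1 adds ΔG = £414 billion; each later round is MPC = 0.72 times the previous.
After 5 rounds: 414 + 298.08 + 214.6176 + 154.524672 + 111.25776384 = ΔG·(1 − c^5)/(1 − c) = 414 × (1 − 0.1934917632)/0.28 ≈ £1,192.5 billion.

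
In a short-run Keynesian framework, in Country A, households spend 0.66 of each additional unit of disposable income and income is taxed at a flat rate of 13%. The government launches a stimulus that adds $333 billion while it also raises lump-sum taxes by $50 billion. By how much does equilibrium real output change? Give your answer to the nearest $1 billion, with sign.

Expenditure multiplier = 1/(1 − c(1−t)) = 1/(1 − 0.66×0.87) = 1/0.4258 ≈ 2.349.
ΔG contributes k·ΔG = (+$333 billion) / 0.4258 ≈ +$782.1 billion.
ΔT of +$50 billion changes first-round spending by −c·ΔT = −$33 billion, contributing k·(−c·ΔT) = (−$33 billion) / 0.4258 ≈ −$77.5 billion.
Net ΔY = k(ΔG − c·ΔT) = (+$300 billion) / 0.4258 ≈ +$705 billion.

+$705 billion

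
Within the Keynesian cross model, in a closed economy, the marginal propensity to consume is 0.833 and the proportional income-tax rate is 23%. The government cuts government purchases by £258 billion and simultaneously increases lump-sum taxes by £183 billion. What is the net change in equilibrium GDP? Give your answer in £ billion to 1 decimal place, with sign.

Expenditure multiplier = 1/(1 − c(1−t)) = 1/(1 − 0.833×0.77) = 1/0.35859 ≈ 2.789.
ΔG contributes k·ΔG = (−£258 billion) / 0.35859 ≈ −£719.5 billion.
ΔT of +£183 billion changes first-round spending by −c·ΔT = −£152.439 billion, contributing k·(−c·ΔT) = (−£152.439 billion) / 0.35859 ≈ −£425.1 billion.
Net ΔY = k(ΔG − c·ΔT) = (−£410.439 billion) / 0.35859 ≈ −£1,144.6 billion.

−£1,144.6 billion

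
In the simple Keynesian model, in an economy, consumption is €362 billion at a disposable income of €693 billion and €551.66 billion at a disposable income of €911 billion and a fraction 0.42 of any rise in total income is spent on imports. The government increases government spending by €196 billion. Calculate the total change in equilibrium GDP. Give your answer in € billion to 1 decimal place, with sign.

MPC = ΔC/ΔYd = (551.66 − 362)/(911 − 693) = 189.66/218 = 0.87.
Government-spending multiplier = 1/(1 − c + m) = 1/(1 − 0.87 + 0.42) = 1/0.55 ≈ 1.818.
ΔY = k × ΔG = (+€196 billion) / 0.55 ≈ +€356.4 billion.

+€356.4 billion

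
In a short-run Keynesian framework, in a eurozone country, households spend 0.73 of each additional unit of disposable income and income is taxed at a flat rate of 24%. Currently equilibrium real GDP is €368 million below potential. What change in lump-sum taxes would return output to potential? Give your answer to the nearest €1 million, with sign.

Spending multiplier = 1/(1 − c(1−t)) = 1/(1 − 0.73×0.76) = 1/0.4452 ≈ 2.246.
Tax multiplier = −c·k = −0.73/0.4452 ≈ −1.64. Need ΔY = +€368 million, so ΔT = ΔY/(−c·k) = −(+€368 million) × 0.4452 / 0.73 ≈ −€224 million.
The government should cut lump-sum taxes by €224 million.

−€224 million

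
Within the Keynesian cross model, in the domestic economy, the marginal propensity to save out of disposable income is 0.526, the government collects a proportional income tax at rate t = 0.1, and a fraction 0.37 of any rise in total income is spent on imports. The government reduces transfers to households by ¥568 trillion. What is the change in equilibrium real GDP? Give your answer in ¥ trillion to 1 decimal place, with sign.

MPC = 1 − MPS = 1 − 0.526 = 0.474.
The transfer change shifts disposable income by −¥568 trillion, so first-round consumption changes by c·ΔTR = 0.474 × (−¥568 trillion) = −¥269.232 trillion.
Expenditure multiplier = 1/(1 − c(1−t) + m) = 1/(1 − 0.474×0.9 + 0.37) = 1/0.9434 ≈ 1.06.
The transfer multiplier is c × k ≈ 0.502, so ΔY = k × (c·ΔTR) = (−¥269.232 trillion) / 0.9434 ≈ −¥285.4 trillion.

−¥285.4 trillion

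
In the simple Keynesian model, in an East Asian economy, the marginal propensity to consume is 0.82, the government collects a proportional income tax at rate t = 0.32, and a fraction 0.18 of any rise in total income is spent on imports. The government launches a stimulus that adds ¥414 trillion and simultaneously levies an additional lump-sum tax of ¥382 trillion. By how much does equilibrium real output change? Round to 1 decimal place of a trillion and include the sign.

Expenditure multiplier = 1/(1 − c(1−t) + m) = 1/(1 − 0.82×0.68 + 0.18) = 1/0.6224 ≈ 1.607.
ΔG contributes k·ΔG = (+¥414 trillion) / 0.6224 ≈ +¥665.2 trillion.
ΔT of +¥382 trillion changes first-round spending by −c·ΔT = −¥313.24 trillion, contributing k·(−c·ΔT) = (−¥313.24 trillion) / 0.6224 ≈ −¥503.3 trillion.
Net ΔY = k(ΔG − c·ΔT) = (+¥100.76 trillion) / 0.6224 ≈ +¥161.9 trillion.

+¥161.9 trillion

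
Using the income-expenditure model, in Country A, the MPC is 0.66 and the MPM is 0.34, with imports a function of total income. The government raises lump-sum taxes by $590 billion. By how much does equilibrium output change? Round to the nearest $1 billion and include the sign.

A lump-sum tax change of +$590 billion shifts disposable income by −$590 billion; first-round consumption changes by −c × ΔT = −0.66 × (+$590 billion) = −$389.4 billion.
Expenditure multiplier = 1/(1 − c + m) = 1/(1 − 0.66 + 0.34) = 1/0.68 ≈ 1.471.
The tax multiplier is −c × k ≈ −0.971, so ΔY = k × (−c·ΔT) = (−$389.4 billion) / 0.68 ≈ −$573 billion.

−$573 billion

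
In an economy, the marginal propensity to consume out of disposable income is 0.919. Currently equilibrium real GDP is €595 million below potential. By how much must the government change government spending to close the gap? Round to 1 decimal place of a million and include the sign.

+€48.2 million

Spending multiplier = 1/(1 − MPC) = 1/(1 − 0.919) = 1/0.081 ≈ 12.346.
Need ΔY = +€595 million, so ΔG = ΔY/k = (+€595 million) × 0.081 ≈ +€48.2 million.
The government should increase government spending by €48.2 million.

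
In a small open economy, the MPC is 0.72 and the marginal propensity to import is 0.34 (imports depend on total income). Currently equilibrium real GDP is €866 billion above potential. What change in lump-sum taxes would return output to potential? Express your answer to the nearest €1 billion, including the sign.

Spending multiplier = 1/(1 − c + m) = 1/(1 − 0.72 + 0.34) = 1/0.62 ≈ 1.613.
Tax multiplier = −c·k = −0.72/0.62 ≈ −1.161. Need ΔY = −€866 billion, so ΔT = ΔY/(−c·k) = −(−€866 billion) × 0.62 / 0.72 ≈ +€746 billion.
The government should raise lump-sum taxes by €746 billion.

+€746 billion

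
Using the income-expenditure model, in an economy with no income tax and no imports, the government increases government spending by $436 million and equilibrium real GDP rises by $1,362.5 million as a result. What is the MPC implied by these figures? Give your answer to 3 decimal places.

Implied spending multiplier k = ΔY/ΔG = 1,362.5/436 = 3.125.
Since k = 1/(1 − MPC), MPC = 1 − 1/k = 1 − ΔG/ΔY = 1 − 436/1,362.5 = 0.680.

0.680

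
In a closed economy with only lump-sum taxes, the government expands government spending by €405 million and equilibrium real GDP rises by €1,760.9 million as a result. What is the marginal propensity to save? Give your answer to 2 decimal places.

Implied spending multiplier k = ΔY/ΔG = 1,760.9/405 ≈ 4.3479.
Since k = 1/(1 − MPC), MPC = 1 − 1/k = 1 − ΔG/ΔY = 1 − 405/1,760.9 ≈ 0.77.
MPS = 1 − MPC = 0.23.

0.23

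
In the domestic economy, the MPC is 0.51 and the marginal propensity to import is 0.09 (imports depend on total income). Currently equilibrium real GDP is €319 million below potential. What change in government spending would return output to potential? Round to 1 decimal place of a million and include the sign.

Spending multiplier = 1/(1 − c + m) = 1/(1 − 0.51 + 0.09) = 1/0.58 ≈ 1.724.
Need ΔY = +€319 million, so ΔG = ΔY/k = (+€319 million) × 0.58 ≈ +€185 million.
The government should increase government spending by €185 million.

+€185.0 million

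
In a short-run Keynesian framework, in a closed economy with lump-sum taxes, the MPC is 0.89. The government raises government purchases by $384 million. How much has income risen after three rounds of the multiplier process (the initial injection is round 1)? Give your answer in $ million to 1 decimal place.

Round 1 adds ΔG = $384 million; each later round is MPC = 0.89 times the previous.
After 3 rounds: 384 + 341.76 + 304.1664 = ΔG·(1 − c^3)/(1 − c) = 384 × (1 − 0.704969)/0.11 ≈ $1,029.9 million.

$1,029.9 million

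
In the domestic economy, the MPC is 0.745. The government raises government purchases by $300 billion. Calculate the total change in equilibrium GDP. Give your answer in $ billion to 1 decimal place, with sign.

+$1,176.5 billion

Government-spending multiplier = 1/(1 − MPC) = 1/(1 − 0.745) = 1/0.255 ≈ 3.922.
ΔY = k × ΔG = (+$300 billion) / 0.255 ≈ +$1,176.5 billion.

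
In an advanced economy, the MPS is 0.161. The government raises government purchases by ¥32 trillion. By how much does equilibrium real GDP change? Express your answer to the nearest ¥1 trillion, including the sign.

MPC = 1 − MPS = 1 − 0.161 = 0.839.
Spending multiplier = 1/(1 − MPC) = 1/(1 − 0.839) = 1/0.161 ≈ 6.211.
ΔY = k × ΔG = (+¥32 trillion) / 0.161 ≈ +¥199 trillion.

+¥199 trillion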